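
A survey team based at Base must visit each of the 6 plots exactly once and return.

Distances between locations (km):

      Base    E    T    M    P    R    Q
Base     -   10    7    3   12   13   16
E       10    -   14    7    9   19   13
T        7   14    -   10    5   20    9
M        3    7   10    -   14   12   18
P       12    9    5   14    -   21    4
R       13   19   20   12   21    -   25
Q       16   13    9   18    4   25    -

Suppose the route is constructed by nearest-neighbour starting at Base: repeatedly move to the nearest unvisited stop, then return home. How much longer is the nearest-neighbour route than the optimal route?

Base: M=3, T=7, E=10, P=12, R=13, Q=16 ⇒ M
M: E=7, T=10, R=12, P=14, Q=18 ⇒ E
E: P=9, Q=13, T=14, R=19 ⇒ P
P: Q=4, T=5, R=21 ⇒ Q
Q: T=9, R=25 ⇒ T
T: R=20 ⇒ R
NN route Base → M → E → P → Q → T → R → Base costs 65.
Optimal: Base → T → P → Q → E → M → R → Base costs 61 (by enumerating all 360 distinct tours).
Excess = 65 − 61 = 4.

The nearest-neighbour route is 4 km longer than optimal.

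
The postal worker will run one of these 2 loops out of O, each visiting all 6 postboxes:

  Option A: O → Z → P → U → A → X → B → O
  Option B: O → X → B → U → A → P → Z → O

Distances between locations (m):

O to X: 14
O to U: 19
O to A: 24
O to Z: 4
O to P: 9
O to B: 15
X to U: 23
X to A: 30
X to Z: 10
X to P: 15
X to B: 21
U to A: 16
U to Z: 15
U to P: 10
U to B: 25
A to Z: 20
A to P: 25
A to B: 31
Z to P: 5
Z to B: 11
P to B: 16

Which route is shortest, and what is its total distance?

Option A: 4 + 5 + 10 + 16 + 30 + 21 + 15 = 101
Option B: 14 + 21 + 25 + 16 + 25 + 5 + 4 = 110

Shortest is Option A, total 101 m.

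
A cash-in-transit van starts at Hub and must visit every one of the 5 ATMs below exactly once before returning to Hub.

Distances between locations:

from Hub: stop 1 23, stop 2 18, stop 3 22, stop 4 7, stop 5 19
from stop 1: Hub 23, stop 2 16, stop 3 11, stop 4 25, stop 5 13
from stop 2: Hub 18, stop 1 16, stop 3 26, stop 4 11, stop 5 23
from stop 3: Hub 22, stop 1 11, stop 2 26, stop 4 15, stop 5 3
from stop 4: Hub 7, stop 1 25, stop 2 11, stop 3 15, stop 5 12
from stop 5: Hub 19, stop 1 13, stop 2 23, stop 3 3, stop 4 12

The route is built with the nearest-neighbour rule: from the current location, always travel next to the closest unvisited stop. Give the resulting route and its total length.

From Hub: distances to unvisited — stop 4=7, stop 2=18, stop 5=19, stop 3=22, stop 1=23. Nearest is stop 4 (7).
From stop 4: distances to unvisited — stop 2=11, stop 5=12, stop 3=15, stop 1=25. Nearest is stop 2 (11).
From stop 2: distances to unvisited — stop 1=16, stop 5=23, stop 3=26. Nearest is stop 1 (16).
From stop 1: distances to unvisited — stop 3=11, stop 5=13. Nearest is stop 3 (11).
From stop 3: distances to unvisited — stop 5=3. Nearest is stop 5 (3).
Return stop 5→Hub: 19.
Total = 7 + 11 + 16 + 11 + 3 + 19 = 67.

67 along Hub → stop 4 → stop 2 → stop 1 → stop 3 → stop 5 → Hub.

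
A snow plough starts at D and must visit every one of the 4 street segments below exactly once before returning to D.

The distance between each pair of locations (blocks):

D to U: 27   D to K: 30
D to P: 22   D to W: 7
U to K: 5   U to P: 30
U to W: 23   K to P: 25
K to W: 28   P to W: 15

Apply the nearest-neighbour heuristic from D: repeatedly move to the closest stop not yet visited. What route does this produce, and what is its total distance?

At D the remaining stops are W 7, P 22, U 27, K 30; go to W.
At W the remaining stops are P 15, U 23, K 28; go to P.
At P the remaining stops are K 25, U 30; go to K.
At K the remaining stops are U 5; go to U.
Return U→D: 27.
Total = 7 + 15 + 25 + 5 + 27 = 79.

79 blocks along D → W → P → K → U → D.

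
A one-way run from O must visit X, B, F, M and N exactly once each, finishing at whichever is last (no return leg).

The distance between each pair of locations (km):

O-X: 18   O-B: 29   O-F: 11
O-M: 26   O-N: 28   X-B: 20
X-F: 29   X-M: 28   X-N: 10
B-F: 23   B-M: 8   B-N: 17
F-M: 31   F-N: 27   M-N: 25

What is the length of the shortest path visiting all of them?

There are 5! = 120 possible orderings.
O - X - B - F - M - N: 18+20+23+31+25 = 117
O - X - B - F - N - M: 18+20+23+27+25 = 113
O - X - B - M - F - N: 18+20+8+31+27 = 104
O - X - B - M - N - F: 18+20+8+25+27 = 98
O - X - B - N - F - M: 18+20+17+27+31 = 113
O - X - B - N - M - F: 18+20+17+25+31 = 111
O - X - F - B - M - N: 18+29+23+8+25 = 103
O - X - F - B - N - M: 18+29+23+17+25 = 112
O - X - F - M - B - N: 18+29+31+8+17 = 103
O - X - F - M - N - B: 18+29+31+25+17 = 120
O - X - F - N - B - M: 18+29+27+17+8 = 99
O - X - F - N - M - B: 18+29+27+25+8 = 107
O - X - M - B - F - N: 18+28+8+23+27 = 104
O - X - M - B - N - F: 18+28+8+17+27 = 98
… (106 more)
O - F - X - N - B - M: 11+29+10+17+8 = 75  ← best
The minimum is 75.
One shortest path: O → F → X → N → B → M.

Shortest open route: 75 km.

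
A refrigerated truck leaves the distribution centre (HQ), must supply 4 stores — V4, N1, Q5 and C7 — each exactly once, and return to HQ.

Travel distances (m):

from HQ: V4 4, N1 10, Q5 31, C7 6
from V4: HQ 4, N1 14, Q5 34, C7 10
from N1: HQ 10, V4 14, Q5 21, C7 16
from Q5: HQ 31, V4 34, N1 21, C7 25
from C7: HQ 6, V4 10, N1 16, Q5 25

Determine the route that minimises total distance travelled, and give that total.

There are 12 distinct closed tours to check (reversals are equivalent).
HQ→V4→N1→Q5→C7→HQ: 4+14+21+25+6 = 70
HQ→V4→N1→C7→Q5→HQ: 4+14+16+25+31 = 90
HQ→V4→Q5→N1→C7→HQ: 4+34+21+16+6 = 81
HQ→V4→Q5→C7→N1→HQ: 4+34+25+16+10 = 89
HQ→V4→C7→N1→Q5→HQ: 4+10+16+21+31 = 82
HQ→V4→C7→Q5→N1→HQ: 4+10+25+21+10 = 70
HQ→N1→V4→Q5→C7→HQ: 10+14+34+25+6 = 89
HQ→N1→V4→C7→Q5→HQ: 10+14+10+25+31 = 90
HQ→N1→Q5→V4→C7→HQ: 10+21+34+10+6 = 81
HQ→N1→C7→V4→Q5→HQ: 10+16+10+34+31 = 101
HQ→Q5→V4→N1→C7→HQ: 31+34+14+16+6 = 101
HQ→Q5→N1→V4→C7→HQ: 31+21+14+10+6 = 82
The minimum is 70.
One optimal route: HQ → V4 → N1 → Q5 → C7 → HQ (or its reverse).

Minimum total distance: 70 m.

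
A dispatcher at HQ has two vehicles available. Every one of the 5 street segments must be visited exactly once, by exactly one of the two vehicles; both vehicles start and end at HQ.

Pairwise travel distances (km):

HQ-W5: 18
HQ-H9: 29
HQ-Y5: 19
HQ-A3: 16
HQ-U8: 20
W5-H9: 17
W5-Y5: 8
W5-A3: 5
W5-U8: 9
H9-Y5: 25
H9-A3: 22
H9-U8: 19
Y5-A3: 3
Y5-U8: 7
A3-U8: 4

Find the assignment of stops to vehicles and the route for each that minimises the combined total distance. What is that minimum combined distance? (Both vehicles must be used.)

There are 2^4 − 1 = 15 ways to divide the 5 stops into two non-empty groups. For each, the best each vehicle can do is its own shortest tour through its group:
  {W5} + {H9, Y5, A3, U8}: 36 + 74 = 110
  {H9} + {W5, Y5, A3, U8}: 58 + 53 = 111
  {W5, H9} + {Y5, A3, U8}: 64 + 46 = 110
  {Y5} + {W5, H9, A3, U8}: 38 + 74 = 112
  {W5, Y5} + {H9, A3, U8}: 45 + 68 = 113
  {H9, Y5} + {W5, A3, U8}: 73 + 47 = 120
  … (15 splits in total)
Best: vehicle 1 HQ → W5 → HQ = 36; vehicle 2 HQ → H9 → U8 → Y5 → A3 → HQ = 74; combined 110.

110 km — the smallest possible combined total.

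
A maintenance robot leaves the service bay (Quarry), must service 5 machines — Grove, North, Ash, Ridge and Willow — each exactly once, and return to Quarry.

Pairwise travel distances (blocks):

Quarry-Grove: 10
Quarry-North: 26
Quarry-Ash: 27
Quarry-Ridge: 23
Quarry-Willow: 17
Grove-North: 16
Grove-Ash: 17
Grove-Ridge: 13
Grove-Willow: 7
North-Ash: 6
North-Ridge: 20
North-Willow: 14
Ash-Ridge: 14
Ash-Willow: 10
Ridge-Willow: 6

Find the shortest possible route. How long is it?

With 5 stops there are 5!/2 = 60 distinct round trips (a route and its reverse cost the same).
Quarry - Grove - North - Ash - Ridge - Willow - Quarry: 10+16+6+14+6+17 = 69
Quarry - Grove - North - Ash - Willow - Ridge - Quarry: 10+16+6+10+6+23 = 71
Quarry - Grove - North - Ridge - Ash - Willow - Quarry: 10+16+20+14+10+17 = 87
Quarry - Grove - North - Ridge - Willow - Ash - Quarry: 10+16+20+6+10+27 = 89
Quarry - Grove - North - Willow - Ash - Ridge - Quarry: 10+16+14+10+14+23 = 87
Quarry - Grove - North - Willow - Ridge - Ash - Quarry: 10+16+14+6+14+27 = 87
Quarry - Grove - Ash - North - Ridge - Willow - Quarry: 10+17+6+20+6+17 = 76
Quarry - Grove - Ash - North - Willow - Ridge - Quarry: 10+17+6+14+6+23 = 76
Quarry - Grove - Ash - Ridge - North - Willow - Quarry: 10+17+14+20+14+17 = 92
Quarry - Grove - Ash - Ridge - Willow - North - Quarry: 10+17+14+6+14+26 = 87
Quarry - Grove - Ash - Willow - North - Ridge - Quarry: 10+17+10+14+20+23 = 94
Quarry - Grove - Ash - Willow - Ridge - North - Quarry: 10+17+10+6+20+26 = 89
Quarry - Grove - Ridge - North - Ash - Willow - Quarry: 10+13+20+6+10+17 = 76
Quarry - Grove - Ridge - North - Willow - Ash - Quarry: 10+13+20+14+10+27 = 94
… (46 more)
The minimum is 69.
One optimal route: Quarry → Grove → North → Ash → Ridge → Willow → Quarry (or its reverse).

Minimum total distance: 69 blocks.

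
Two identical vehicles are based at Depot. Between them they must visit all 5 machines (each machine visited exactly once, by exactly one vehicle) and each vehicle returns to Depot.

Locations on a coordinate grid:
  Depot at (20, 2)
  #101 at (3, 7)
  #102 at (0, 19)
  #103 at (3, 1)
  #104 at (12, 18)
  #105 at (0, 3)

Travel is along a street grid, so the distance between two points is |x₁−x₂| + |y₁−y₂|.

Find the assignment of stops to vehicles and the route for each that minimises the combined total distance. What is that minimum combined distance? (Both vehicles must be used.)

116 — the smallest possible combined total.

Try each way of splitting the stops between the two vehicles (each non-empty) and, for each split, find the best tour for each vehicle:
  {#101} + {#102, #103, #104, #105}: 44 + 76 = 120
  {#102} + {#101, #103, #104, #105}: 74 + 74 = 148
  {#101, #102} + {#103, #104, #105}: 74 + 74 = 148
  {#103} + {#101, #102, #104, #105}: 36 + 80 = 116
  {#101, #103} + {#102, #104, #105}: 46 + 74 = 120
  {#102, #103} + {#101, #104, #105}: 76 + 72 = 148
  … (15 splits in total)
Best: vehicle 1 Depot → #103 → Depot = 36; vehicle 2 Depot → #104 → #102 → #101 → #105 → Depot = 80; combined 116.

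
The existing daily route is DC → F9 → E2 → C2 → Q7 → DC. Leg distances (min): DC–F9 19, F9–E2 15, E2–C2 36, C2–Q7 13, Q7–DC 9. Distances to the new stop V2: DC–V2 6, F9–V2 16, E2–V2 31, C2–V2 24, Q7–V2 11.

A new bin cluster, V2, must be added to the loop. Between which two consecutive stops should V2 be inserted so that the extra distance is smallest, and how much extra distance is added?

Insertion cost between consecutive stops i–j is d(i,V2) + d(V2,j) − d(i,j):
  between DC and F9: 6 + 16 − 19 = 3
  between F9 and E2: 16 + 31 − 15 = 32
  between E2 and C2: 31 + 24 − 36 = 19
  between C2 and Q7: 24 + 11 − 13 = 22
  between Q7 and DC: 11 + 6 − 9 = 8
Cheapest insertion is between DC and F9, adding 3.
New total = 92 + 3 = 95.

+3 min — insert V2 between DC and F9.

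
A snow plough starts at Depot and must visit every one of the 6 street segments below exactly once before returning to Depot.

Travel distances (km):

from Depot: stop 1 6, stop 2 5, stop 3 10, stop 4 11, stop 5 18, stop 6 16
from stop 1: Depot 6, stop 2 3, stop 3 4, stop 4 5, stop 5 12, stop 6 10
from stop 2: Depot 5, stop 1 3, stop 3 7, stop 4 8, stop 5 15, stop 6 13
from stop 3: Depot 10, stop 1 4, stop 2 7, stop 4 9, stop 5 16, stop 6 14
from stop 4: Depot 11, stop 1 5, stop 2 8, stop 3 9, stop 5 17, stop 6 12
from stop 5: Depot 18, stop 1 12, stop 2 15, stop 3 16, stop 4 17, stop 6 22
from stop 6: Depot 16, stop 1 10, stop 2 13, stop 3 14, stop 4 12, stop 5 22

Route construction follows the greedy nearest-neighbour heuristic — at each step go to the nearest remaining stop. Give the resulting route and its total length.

Depot → [stop 2:5 / stop 1:6 / stop 3:10 / stop 4:11 / stop 6:16 / stop 5:18] → stop 2 (5)
stop 2 → [stop 1:3 / stop 3:7 / stop 4:8 / stop 6:13 / stop 5:15] → stop 1 (3)
stop 1 → [stop 3:4 / stop 4:5 / stop 6:10 / stop 5:12] → stop 3 (4)
stop 3 → [stop 4:9 / stop 6:14 / stop 5:16] → stop 4 (9)
stop 4 → [stop 6:12 / stop 5:17] → stop 6 (12)
stop 6 → [stop 5:22] → stop 5 (22)
Return stop 5→Depot: 18.
Total = 5 + 3 + 4 + 9 + 12 + 22 + 18 = 73.

Total distance 73 km via the nearest-neighbour route Depot → stop 2 → stop 1 → stop 3 → stop 4 → stop 6 → stop 5 → Depot.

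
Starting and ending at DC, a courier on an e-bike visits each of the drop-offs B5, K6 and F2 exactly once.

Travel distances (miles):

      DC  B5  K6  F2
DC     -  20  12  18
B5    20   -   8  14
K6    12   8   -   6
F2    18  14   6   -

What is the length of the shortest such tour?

52 miles — the shortest possible round trip.

There are 3 distinct closed tours to check (reversals are equivalent).
DC→B5→K6→F2→DC: 20+8+6+18 = 52
DC→B5→F2→K6→DC: 20+14+6+12 = 52
DC→K6→B5→F2→DC: 12+8+14+18 = 52
The minimum is 52.
One optimal route: DC → B5 → K6 → F2 → DC (or its reverse).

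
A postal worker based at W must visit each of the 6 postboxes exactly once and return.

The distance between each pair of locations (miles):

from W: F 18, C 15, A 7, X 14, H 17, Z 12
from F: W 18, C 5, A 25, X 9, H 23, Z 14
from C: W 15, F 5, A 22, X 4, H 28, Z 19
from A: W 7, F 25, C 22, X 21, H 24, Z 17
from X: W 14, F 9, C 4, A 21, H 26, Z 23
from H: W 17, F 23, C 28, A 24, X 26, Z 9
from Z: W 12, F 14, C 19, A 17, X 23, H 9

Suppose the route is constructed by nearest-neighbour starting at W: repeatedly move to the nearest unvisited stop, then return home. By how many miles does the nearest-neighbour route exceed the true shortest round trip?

W: A=7, Z=12, X=14, C=15, H=17, F=18 ⇒ A
A: Z=17, X=21, C=22, H=24, F=25 ⇒ Z
Z: H=9, F=14, C=19, X=23 ⇒ H
H: F=23, X=26, C=28 ⇒ F
F: C=5, X=9 ⇒ C
C: X=4 ⇒ X
NN route W → A → Z → H → F → C → X → W costs 79.
Optimal: W → A → X → C → F → Z → H → W costs 77 (by enumerating all 360 distinct tours).
Excess = 79 − 77 = 2.

The nearest-neighbour route is 2 miles longer than optimal.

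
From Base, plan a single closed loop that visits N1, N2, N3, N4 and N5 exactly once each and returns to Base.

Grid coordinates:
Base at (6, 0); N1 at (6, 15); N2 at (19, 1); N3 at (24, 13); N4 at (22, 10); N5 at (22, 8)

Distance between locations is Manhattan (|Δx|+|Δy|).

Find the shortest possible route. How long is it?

Minimum total distance: 66.

There are 60 distinct closed tours to check (reversals are equivalent).
Base→N1→N2→N3→N4→N5→Base: 15+27+17+5+2+24 = 90
Base→N1→N2→N3→N5→N4→Base: 15+27+17+7+2+26 = 94
Base→N1→N2→N4→N3→N5→Base: 15+27+12+5+7+24 = 90
Base→N1→N2→N4→N5→N3→Base: 15+27+12+2+7+31 = 94
Base→N1→N2→N5→N3→N4→Base: 15+27+10+7+5+26 = 90
Base→N1→N2→N5→N4→N3→Base: 15+27+10+2+5+31 = 90
Base→N1→N3→N2→N4→N5→Base: 15+20+17+12+2+24 = 90
Base→N1→N3→N2→N5→N4→Base: 15+20+17+10+2+26 = 90
Base→N1→N3→N4→N2→N5→Base: 15+20+5+12+10+24 = 86
Base→N1→N3→N4→N5→N2→Base: 15+20+5+2+10+14 = 66
Base→N1→N3→N5→N2→N4→Base: 15+20+7+10+12+26 = 90
Base→N1→N3→N5→N4→N2→Base: 15+20+7+2+12+14 = 70
Base→N1→N4→N2→N3→N5→Base: 15+21+12+17+7+24 = 96
Base→N1→N4→N2→N5→N3→Base: 15+21+12+10+7+31 = 96
… (46 more)
The minimum is 66.
One optimal route: Base → N1 → N3 → N4 → N5 → N2 → Base (or its reverse).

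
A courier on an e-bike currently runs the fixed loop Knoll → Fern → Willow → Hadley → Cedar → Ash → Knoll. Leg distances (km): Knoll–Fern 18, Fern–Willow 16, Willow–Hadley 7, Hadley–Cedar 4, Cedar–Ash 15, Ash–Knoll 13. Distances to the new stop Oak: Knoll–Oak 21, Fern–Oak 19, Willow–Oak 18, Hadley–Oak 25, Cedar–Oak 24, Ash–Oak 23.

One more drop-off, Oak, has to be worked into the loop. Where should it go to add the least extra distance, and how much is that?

+21 km — insert Oak between Fern and Willow.

Insertion cost between consecutive stops i–j is d(i,Oak) + d(Oak,j) − d(i,j):
  between Knoll and Fern: 21 + 19 − 18 = 22
  between Fern and Willow: 19 + 18 − 16 = 21
  between Willow and Hadley: 18 + 25 − 7 = 36
  between Hadley and Cedar: 25 + 24 − 4 = 45
  between Cedar and Ash: 24 + 23 − 15 = 32
  between Ash and Knoll: 23 + 21 − 13 = 31
Cheapest insertion is between Fern and Willow, adding 21.
New total = 73 + 21 = 94.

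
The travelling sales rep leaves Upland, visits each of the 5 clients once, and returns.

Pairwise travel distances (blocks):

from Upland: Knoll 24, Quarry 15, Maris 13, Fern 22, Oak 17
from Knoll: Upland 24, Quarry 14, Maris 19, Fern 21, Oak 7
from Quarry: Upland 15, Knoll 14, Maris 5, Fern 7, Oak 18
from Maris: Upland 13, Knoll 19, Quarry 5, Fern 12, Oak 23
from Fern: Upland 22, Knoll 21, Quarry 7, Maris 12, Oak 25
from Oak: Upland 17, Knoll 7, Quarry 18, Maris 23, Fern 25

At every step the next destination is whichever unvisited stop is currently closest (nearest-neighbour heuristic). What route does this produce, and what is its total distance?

From Upland: distances to unvisited — Maris=13, Quarry=15, Oak=17, Fern=22, Knoll=24. Nearest is Maris (13).
From Maris: distances to unvisited — Quarry=5, Fern=12, Knoll=19, Oak=23. Nearest is Quarry (5).
From Quarry: distances to unvisited — Fern=7, Knoll=14, Oak=18. Nearest is Fern (7).
From Fern: distances to unvisited — Knoll=21, Oak=25. Nearest is Knoll (21).
From Knoll: distances to unvisited — Oak=7. Nearest is Oak (7).
Return Oak→Upland: 17.
Total = 13 + 5 + 7 + 21 + 7 + 17 = 70.

70 blocks along Upland → Maris → Quarry → Fern → Knoll → Oak → Upland.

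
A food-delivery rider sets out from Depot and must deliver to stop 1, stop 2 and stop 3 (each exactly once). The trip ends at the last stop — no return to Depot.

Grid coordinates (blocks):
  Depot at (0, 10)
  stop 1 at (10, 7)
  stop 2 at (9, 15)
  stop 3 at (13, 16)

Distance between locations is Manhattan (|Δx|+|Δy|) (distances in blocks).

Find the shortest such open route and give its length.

27 blocks — the minimum one-way total.

There are 3! = 6 possible orderings.
Depot → stop 1 → stop 2 → stop 3: 13+9+5 = 27
Depot → stop 1 → stop 3 → stop 2: 13+12+5 = 30
Depot → stop 2 → stop 1 → stop 3: 14+9+12 = 35
Depot → stop 2 → stop 3 → stop 1: 14+5+12 = 31
Depot → stop 3 → stop 1 → stop 2: 19+12+9 = 40
Depot → stop 3 → stop 2 → stop 1: 19+5+9 = 33
The minimum is 27.
One shortest path: Depot → stop 1 → stop 2 → stop 3.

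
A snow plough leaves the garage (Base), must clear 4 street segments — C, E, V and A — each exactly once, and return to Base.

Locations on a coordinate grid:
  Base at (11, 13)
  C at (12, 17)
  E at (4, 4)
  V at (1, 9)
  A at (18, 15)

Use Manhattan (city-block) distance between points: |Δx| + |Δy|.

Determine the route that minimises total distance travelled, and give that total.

Shortest round trip = 60.

There are 12 distinct closed tours to check (reversals are equivalent).
Base - C - E - V - A - Base: 5+21+8+23+9 = 66
Base - C - E - A - V - Base: 5+21+25+23+14 = 88
Base - C - V - E - A - Base: 5+19+8+25+9 = 66
Base - C - V - A - E - Base: 5+19+23+25+16 = 88
Base - C - A - E - V - Base: 5+8+25+8+14 = 60
Base - C - A - V - E - Base: 5+8+23+8+16 = 60
Base - E - C - V - A - Base: 16+21+19+23+9 = 88
Base - E - C - A - V - Base: 16+21+8+23+14 = 82
Base - E - V - C - A - Base: 16+8+19+8+9 = 60
Base - E - A - C - V - Base: 16+25+8+19+14 = 82
Base - V - C - E - A - Base: 14+19+21+25+9 = 88
Base - V - E - C - A - Base: 14+8+21+8+9 = 60
The minimum is 60.
One optimal route: Base → C → A → E → V → Base (or its reverse).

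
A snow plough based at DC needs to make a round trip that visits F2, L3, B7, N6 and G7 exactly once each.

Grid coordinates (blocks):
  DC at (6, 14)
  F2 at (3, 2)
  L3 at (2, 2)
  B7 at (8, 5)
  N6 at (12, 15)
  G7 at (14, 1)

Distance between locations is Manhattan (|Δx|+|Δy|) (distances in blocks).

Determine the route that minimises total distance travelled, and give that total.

There are 60 distinct closed tours to check (reversals are equivalent).
DC → F2 → L3 → B7 → N6 → G7 → DC: 15+1+9+14+16+21 = 76
DC → F2 → L3 → B7 → G7 → N6 → DC: 15+1+9+10+16+7 = 58
DC → F2 → L3 → N6 → B7 → G7 → DC: 15+1+23+14+10+21 = 84
DC → F2 → L3 → N6 → G7 → B7 → DC: 15+1+23+16+10+11 = 76
DC → F2 → L3 → G7 → B7 → N6 → DC: 15+1+13+10+14+7 = 60
DC → F2 → L3 → G7 → N6 → B7 → DC: 15+1+13+16+14+11 = 70
DC → F2 → B7 → L3 → N6 → G7 → DC: 15+8+9+23+16+21 = 92
DC → F2 → B7 → L3 → G7 → N6 → DC: 15+8+9+13+16+7 = 68
DC → F2 → B7 → N6 → L3 → G7 → DC: 15+8+14+23+13+21 = 94
DC → F2 → B7 → N6 → G7 → L3 → DC: 15+8+14+16+13+16 = 82
DC → F2 → B7 → G7 → L3 → N6 → DC: 15+8+10+13+23+7 = 76
DC → F2 → B7 → G7 → N6 → L3 → DC: 15+8+10+16+23+16 = 88
DC → F2 → N6 → L3 → B7 → G7 → DC: 15+22+23+9+10+21 = 100
DC → F2 → N6 → L3 → G7 → B7 → DC: 15+22+23+13+10+11 = 94
… (46 more)
DC → B7 → F2 → L3 → G7 → N6 → DC: 11+8+1+13+16+7 = 56  ← best
The minimum is 56.
One optimal route: DC → B7 → F2 → L3 → G7 → N6 → DC (or its reverse).

Minimum total distance: 56 blocks.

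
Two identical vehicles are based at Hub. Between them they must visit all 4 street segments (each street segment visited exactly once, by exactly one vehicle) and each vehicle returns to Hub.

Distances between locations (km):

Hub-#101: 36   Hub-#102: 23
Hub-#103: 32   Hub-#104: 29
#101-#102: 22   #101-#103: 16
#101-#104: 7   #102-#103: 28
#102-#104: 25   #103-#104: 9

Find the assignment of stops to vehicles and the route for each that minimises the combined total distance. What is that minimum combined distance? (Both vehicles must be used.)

Try each way of splitting the stops between the two vehicles (each non-empty) and, for each split, find the best tour for each vehicle:
  {#101} + {#102, #103, #104}: 72 + 89 = 161
  {#102} + {#101, #103, #104}: 46 + 84 = 130
  {#101, #102} + {#103, #104}: 81 + 70 = 151
  {#103} + {#101, #102, #104}: 64 + 81 = 145
  {#101, #103} + {#102, #104}: 84 + 77 = 161
  {#102, #103} + {#101, #104}: 83 + 72 = 155
  … (7 splits in total)
Best: vehicle 1 Hub → #102 → Hub = 46; vehicle 2 Hub → #101 → #104 → #103 → Hub = 84; combined 130.

Minimum combined distance: 130 km.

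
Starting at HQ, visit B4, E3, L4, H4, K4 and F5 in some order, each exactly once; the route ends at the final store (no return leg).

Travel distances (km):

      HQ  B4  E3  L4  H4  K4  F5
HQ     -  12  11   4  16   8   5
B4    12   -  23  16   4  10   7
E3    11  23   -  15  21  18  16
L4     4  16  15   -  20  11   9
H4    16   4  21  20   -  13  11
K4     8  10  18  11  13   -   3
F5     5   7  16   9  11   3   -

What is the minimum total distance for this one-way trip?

There are 6! = 720 possible orderings.
HQ→B4→E3→L4→H4→K4→F5: 12+23+15+20+13+3 = 86
HQ→B4→E3→L4→H4→F5→K4: 12+23+15+20+11+3 = 84
HQ→B4→E3→L4→K4→H4→F5: 12+23+15+11+13+11 = 85
HQ→B4→E3→L4→K4→F5→H4: 12+23+15+11+3+11 = 75
HQ→B4→E3→L4→F5→H4→K4: 12+23+15+9+11+13 = 83
HQ→B4→E3→L4→F5→K4→H4: 12+23+15+9+3+13 = 75
HQ→B4→E3→H4→L4→K4→F5: 12+23+21+20+11+3 = 90
HQ→B4→E3→H4→L4→F5→K4: 12+23+21+20+9+3 = 88
… (712 more)
HQ→L4→K4→F5→B4→H4→E3: 4+11+3+7+4+21 = 50  ← best
The minimum is 50.
One shortest path: HQ → L4 → K4 → F5 → B4 → H4 → E3.

50 km — the minimum one-way total.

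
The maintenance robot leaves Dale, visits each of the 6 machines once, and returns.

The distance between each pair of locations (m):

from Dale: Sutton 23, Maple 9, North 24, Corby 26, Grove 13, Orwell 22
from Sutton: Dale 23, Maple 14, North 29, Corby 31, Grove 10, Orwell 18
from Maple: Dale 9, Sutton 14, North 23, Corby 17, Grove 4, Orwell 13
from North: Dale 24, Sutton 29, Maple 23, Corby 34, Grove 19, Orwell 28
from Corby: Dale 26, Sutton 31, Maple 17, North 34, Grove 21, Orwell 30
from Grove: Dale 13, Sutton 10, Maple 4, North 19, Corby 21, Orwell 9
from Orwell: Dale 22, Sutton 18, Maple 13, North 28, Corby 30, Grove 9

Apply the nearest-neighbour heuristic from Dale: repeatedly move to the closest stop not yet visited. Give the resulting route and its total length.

From Dale: distances to unvisited — Maple=9, Grove=13, Orwell=22, Sutton=23, North=24, Corby=26. Nearest is Maple (9).
From Maple: distances to unvisited — Grove=4, Orwell=13, Sutton=14, Corby=17, North=23. Nearest is Grove (4).
From Grove: distances to unvisited — Orwell=9, Sutton=10, North=19, Corby=21. Nearest is Orwell (9).
From Orwell: distances to unvisited — Sutton=18, North=28, Corby=30. Nearest is Sutton (18).
From Sutton: distances to unvisited — North=29, Corby=31. Nearest is North (29).
From North: distances to unvisited — Corby=34. Nearest is Corby (34).
Return Corby→Dale: 26.
Total = 9 + 4 + 9 + 18 + 29 + 34 + 26 = 129.

Nearest-neighbour total = 129 m; route Dale → Maple → Grove → Orwell → Sutton → North → Corby → Dale.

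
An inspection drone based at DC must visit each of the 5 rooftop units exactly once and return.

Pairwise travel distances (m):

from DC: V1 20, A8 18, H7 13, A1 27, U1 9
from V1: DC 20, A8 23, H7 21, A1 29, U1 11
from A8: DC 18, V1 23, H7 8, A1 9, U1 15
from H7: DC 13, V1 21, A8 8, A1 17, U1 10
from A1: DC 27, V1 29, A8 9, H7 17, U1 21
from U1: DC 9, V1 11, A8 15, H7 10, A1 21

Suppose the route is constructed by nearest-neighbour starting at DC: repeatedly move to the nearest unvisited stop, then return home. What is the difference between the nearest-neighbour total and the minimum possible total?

DC: U1=9, H7=13, A8=18, V1=20, A1=27 ⇒ U1
U1: H7=10, V1=11, A8=15, A1=21 ⇒ H7
H7: A8=8, A1=17, V1=21 ⇒ A8
A8: A1=9, V1=23 ⇒ A1
A1: V1=29 ⇒ V1
NN route DC → U1 → H7 → A8 → A1 → V1 → DC costs 85.
Optimal: DC → H7 → A8 → A1 → V1 → U1 → DC costs 79 (by enumerating all 60 distinct tours).
Excess = 85 − 79 = 6.

Excess over optimum: 6 m.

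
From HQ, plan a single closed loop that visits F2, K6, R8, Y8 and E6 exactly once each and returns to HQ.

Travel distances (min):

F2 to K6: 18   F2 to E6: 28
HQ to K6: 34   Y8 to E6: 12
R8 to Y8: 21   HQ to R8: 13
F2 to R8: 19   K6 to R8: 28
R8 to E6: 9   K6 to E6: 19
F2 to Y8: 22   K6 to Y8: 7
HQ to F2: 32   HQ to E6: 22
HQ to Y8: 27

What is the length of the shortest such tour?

With 5 stops there are 5!/2 = 60 distinct round trips (a route and its reverse cost the same).
HQ - F2 - K6 - R8 - Y8 - E6 - HQ: 32+18+28+21+12+22 = 133
HQ - F2 - K6 - R8 - E6 - Y8 - HQ: 32+18+28+9+12+27 = 126
HQ - F2 - K6 - Y8 - R8 - E6 - HQ: 32+18+7+21+9+22 = 109
HQ - F2 - K6 - Y8 - E6 - R8 - HQ: 32+18+7+12+9+13 = 91
HQ - F2 - K6 - E6 - R8 - Y8 - HQ: 32+18+19+9+21+27 = 126
HQ - F2 - K6 - E6 - Y8 - R8 - HQ: 32+18+19+12+21+13 = 115
HQ - F2 - R8 - K6 - Y8 - E6 - HQ: 32+19+28+7+12+22 = 120
HQ - F2 - R8 - K6 - E6 - Y8 - HQ: 32+19+28+19+12+27 = 137
HQ - F2 - R8 - Y8 - K6 - E6 - HQ: 32+19+21+7+19+22 = 120
HQ - F2 - R8 - Y8 - E6 - K6 - HQ: 32+19+21+12+19+34 = 137
HQ - F2 - R8 - E6 - K6 - Y8 - HQ: 32+19+9+19+7+27 = 113
HQ - F2 - R8 - E6 - Y8 - K6 - HQ: 32+19+9+12+7+34 = 113
HQ - F2 - Y8 - K6 - R8 - E6 - HQ: 32+22+7+28+9+22 = 120
HQ - F2 - Y8 - K6 - E6 - R8 - HQ: 32+22+7+19+9+13 = 102
… (46 more)
The minimum is 91.
One optimal route: HQ → F2 → K6 → Y8 → E6 → R8 → HQ (or its reverse).

91 min — the shortest possible round trip.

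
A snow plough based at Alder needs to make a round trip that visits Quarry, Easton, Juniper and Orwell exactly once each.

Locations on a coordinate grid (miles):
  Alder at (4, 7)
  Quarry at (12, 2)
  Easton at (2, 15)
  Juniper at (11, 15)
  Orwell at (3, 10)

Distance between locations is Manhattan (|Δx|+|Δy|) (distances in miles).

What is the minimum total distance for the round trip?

Minimum total distance: 46 miles.

Alder-Quarry-Easton-Juniper-Orwell-Alder: 13+23+9+13+4 = 62
Alder-Quarry-Easton-Orwell-Juniper-Alder: 13+23+6+13+15 = 70
Alder-Quarry-Juniper-Easton-Orwell-Alder: 13+14+9+6+4 = 46
Alder-Quarry-Juniper-Orwell-Easton-Alder: 13+14+13+6+10 = 56
Alder-Quarry-Orwell-Easton-Juniper-Alder: 13+17+6+9+15 = 60
Alder-Quarry-Orwell-Juniper-Easton-Alder: 13+17+13+9+10 = 62
Alder-Easton-Quarry-Juniper-Orwell-Alder: 10+23+14+13+4 = 64
Alder-Easton-Quarry-Orwell-Juniper-Alder: 10+23+17+13+15 = 78
Alder-Easton-Juniper-Quarry-Orwell-Alder: 10+9+14+17+4 = 54
Alder-Easton-Orwell-Quarry-Juniper-Alder: 10+6+17+14+15 = 62
Alder-Juniper-Quarry-Easton-Orwell-Alder: 15+14+23+6+4 = 62
Alder-Juniper-Easton-Quarry-Orwell-Alder: 15+9+23+17+4 = 68
The minimum is 46.
One optimal route: Alder → Quarry → Juniper → Easton → Orwell → Alder (or its reverse).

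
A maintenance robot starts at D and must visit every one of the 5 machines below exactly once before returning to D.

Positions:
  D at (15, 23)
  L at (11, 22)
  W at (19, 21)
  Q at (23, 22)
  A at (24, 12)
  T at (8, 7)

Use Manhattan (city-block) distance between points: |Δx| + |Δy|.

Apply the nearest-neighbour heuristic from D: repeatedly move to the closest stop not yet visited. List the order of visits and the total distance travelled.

From D: distances to unvisited — L=5, W=6, Q=9, A=20, T=23. Nearest is L (5).
From L: distances to unvisited — W=9, Q=12, T=18, A=23. Nearest is W (9).
From W: distances to unvisited — Q=5, A=14, T=25. Nearest is Q (5).
From Q: distances to unvisited — A=11, T=30. Nearest is A (11).
From A: distances to unvisited — T=21. Nearest is T (21).
Return T→D: 23.
Total = 5 + 9 + 5 + 11 + 21 + 23 = 74.

Total distance 74 via the nearest-neighbour route D → L → W → Q → A → T → D.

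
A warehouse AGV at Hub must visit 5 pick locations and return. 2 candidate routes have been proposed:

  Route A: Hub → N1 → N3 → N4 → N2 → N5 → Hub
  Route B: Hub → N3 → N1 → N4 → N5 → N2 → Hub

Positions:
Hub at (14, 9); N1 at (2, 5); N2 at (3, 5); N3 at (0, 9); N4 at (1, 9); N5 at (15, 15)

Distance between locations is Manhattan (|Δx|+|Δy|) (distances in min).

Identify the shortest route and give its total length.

Route A: 16 + 6 + 1 + 6 + 22 + 7 = 58
Route B: 14 + 6 + 5 + 20 + 22 + 15 = 82

58 min — Route A is the shortest.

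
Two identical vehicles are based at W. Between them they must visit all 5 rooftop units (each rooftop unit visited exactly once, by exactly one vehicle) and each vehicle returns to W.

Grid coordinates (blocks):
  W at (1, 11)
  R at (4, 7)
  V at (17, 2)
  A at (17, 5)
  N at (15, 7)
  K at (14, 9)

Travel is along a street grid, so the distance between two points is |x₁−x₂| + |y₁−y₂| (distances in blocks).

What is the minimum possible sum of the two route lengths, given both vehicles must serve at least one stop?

Minimum combined distance: 64 blocks.

Try each way of splitting the stops between the two vehicles (each non-empty) and, for each split, find the best tour for each vehicle:
  {R} + {V, A, N, K}: 14 + 50 = 64
  {V} + {R, A, N, K}: 50 + 44 = 94
  {R, V} + {A, N, K}: 50 + 44 = 94
  {A} + {R, V, N, K}: 44 + 50 = 94
  {R, A} + {V, N, K}: 44 + 50 = 94
  {V, A} + {R, N, K}: 50 + 36 = 86
  … (15 splits in total)
Best: vehicle 1 W → R → W = 14; vehicle 2 W → V → A → N → K → W = 50; combined 64.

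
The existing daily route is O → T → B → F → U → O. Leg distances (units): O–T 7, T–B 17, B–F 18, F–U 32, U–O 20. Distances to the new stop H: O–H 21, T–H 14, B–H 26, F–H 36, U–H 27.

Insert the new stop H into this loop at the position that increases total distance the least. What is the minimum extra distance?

Insertion cost between consecutive stops i–j is d(i,H) + d(H,j) − d(i,j):
  between O and T: 21 + 14 − 7 = 28
  between T and B: 14 + 26 − 17 = 23
  between B and F: 26 + 36 − 18 = 44
  between F and U: 36 + 27 − 32 = 31
  between U and O: 27 + 21 − 20 = 28
Cheapest insertion is between T and B, adding 23.
New total = 94 + 23 = 117.

Minimum extra distance: 23, inserting H between T and B.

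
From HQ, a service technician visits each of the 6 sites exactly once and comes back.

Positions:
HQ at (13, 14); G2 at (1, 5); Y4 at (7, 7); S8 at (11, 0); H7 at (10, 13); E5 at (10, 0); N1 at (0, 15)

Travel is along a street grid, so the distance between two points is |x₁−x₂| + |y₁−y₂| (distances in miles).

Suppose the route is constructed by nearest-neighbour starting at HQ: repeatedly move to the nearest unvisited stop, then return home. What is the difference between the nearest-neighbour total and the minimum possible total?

HQ: H7=4, Y4=13, N1=14, S8=16, E5=17, G2=21 ⇒ H7
H7: Y4=9, N1=12, E5=13, S8=14, G2=17 ⇒ Y4
Y4: G2=8, E5=10, S8=11, N1=15 ⇒ G2
G2: N1=11, E5=14, S8=15 ⇒ N1
N1: E5=25, S8=26 ⇒ E5
E5: S8=1 ⇒ S8
NN route HQ → H7 → Y4 → G2 → N1 → E5 → S8 → HQ costs 74.
Optimal: HQ → S8 → E5 → Y4 → G2 → N1 → H7 → HQ costs 62 (by enumerating all 360 distinct tours).
Excess = 74 − 62 = 12.

12 miles longer than the optimal tour.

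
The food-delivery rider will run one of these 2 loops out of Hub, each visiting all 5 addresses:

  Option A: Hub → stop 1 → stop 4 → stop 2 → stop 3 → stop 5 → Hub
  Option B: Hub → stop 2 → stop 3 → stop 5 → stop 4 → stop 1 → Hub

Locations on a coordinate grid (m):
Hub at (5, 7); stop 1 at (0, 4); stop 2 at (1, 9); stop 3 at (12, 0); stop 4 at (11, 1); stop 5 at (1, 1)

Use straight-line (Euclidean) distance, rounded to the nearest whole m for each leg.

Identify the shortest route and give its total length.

Option A: 6 + 11 + 13 + 14 + 11 + 7 = 62
Option B: 4 + 14 + 11 + 10 + 11 + 6 = 56

56 m — Option B is the shortest.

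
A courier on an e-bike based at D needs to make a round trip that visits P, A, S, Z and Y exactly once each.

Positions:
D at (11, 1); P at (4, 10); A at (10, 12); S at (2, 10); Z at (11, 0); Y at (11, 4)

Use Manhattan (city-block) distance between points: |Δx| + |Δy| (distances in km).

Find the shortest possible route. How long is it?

There are 60 distinct closed tours to check (reversals are equivalent).
D - P - A - S - Z - Y - D: 16+8+10+19+4+3 = 60
D - P - A - S - Y - Z - D: 16+8+10+15+4+1 = 54
D - P - A - Z - S - Y - D: 16+8+13+19+15+3 = 74
D - P - A - Z - Y - S - D: 16+8+13+4+15+18 = 74
D - P - A - Y - S - Z - D: 16+8+9+15+19+1 = 68
D - P - A - Y - Z - S - D: 16+8+9+4+19+18 = 74
D - P - S - A - Z - Y - D: 16+2+10+13+4+3 = 48
D - P - S - A - Y - Z - D: 16+2+10+9+4+1 = 42
D - P - S - Z - A - Y - D: 16+2+19+13+9+3 = 62
D - P - S - Z - Y - A - D: 16+2+19+4+9+12 = 62
D - P - S - Y - A - Z - D: 16+2+15+9+13+1 = 56
D - P - S - Y - Z - A - D: 16+2+15+4+13+12 = 62
D - P - Z - A - S - Y - D: 16+17+13+10+15+3 = 74
D - P - Z - A - Y - S - D: 16+17+13+9+15+18 = 88
… (46 more)
The minimum is 42.
One optimal route: D → P → S → A → Y → Z → D (or its reverse).

42 km — the shortest possible round trip.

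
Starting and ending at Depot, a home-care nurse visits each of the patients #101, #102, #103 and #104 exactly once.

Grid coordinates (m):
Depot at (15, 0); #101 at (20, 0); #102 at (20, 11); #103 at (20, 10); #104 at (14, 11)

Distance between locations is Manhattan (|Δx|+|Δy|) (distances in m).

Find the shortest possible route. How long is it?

Minimum total distance: 34 m.

There are 12 distinct closed tours to check (reversals are equivalent).
Depot-#101-#102-#103-#104-Depot: 5+11+1+7+12 = 36
Depot-#101-#102-#104-#103-Depot: 5+11+6+7+15 = 44
Depot-#101-#103-#102-#104-Depot: 5+10+1+6+12 = 34
Depot-#101-#103-#104-#102-Depot: 5+10+7+6+16 = 44
Depot-#101-#104-#102-#103-Depot: 5+17+6+1+15 = 44
Depot-#101-#104-#103-#102-Depot: 5+17+7+1+16 = 46
Depot-#102-#101-#103-#104-Depot: 16+11+10+7+12 = 56
Depot-#102-#101-#104-#103-Depot: 16+11+17+7+15 = 66
Depot-#102-#103-#101-#104-Depot: 16+1+10+17+12 = 56
Depot-#102-#104-#101-#103-Depot: 16+6+17+10+15 = 64
Depot-#103-#101-#102-#104-Depot: 15+10+11+6+12 = 54
Depot-#103-#102-#101-#104-Depot: 15+1+11+17+12 = 56
The minimum is 34.
One optimal route: Depot → #101 → #103 → #102 → #104 → Depot (or its reverse).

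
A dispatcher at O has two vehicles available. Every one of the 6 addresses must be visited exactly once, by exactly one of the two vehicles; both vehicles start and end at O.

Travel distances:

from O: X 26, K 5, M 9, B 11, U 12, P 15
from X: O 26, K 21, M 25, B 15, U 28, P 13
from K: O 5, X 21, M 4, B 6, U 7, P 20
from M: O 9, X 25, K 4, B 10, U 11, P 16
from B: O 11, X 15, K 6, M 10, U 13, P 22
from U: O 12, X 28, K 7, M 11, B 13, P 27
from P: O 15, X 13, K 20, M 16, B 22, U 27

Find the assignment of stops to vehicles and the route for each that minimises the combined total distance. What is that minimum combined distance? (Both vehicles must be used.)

Try each way of splitting the stops between the two vehicles (each non-empty) and, for each split, find the best tour for each vehicle:
  {X} + {K, M, B, U, P}: 52 + 66 = 118
  {K} + {X, M, B, U, P}: 10 + 76 = 86
  {X, K} + {M, B, U, P}: 52 + 66 = 118
  {M} + {X, K, B, U, P}: 18 + 68 = 86
  {X, M} + {K, B, U, P}: 60 + 62 = 122
  {K, M} + {X, B, U, P}: 18 + 68 = 86
  … (31 splits in total)
Best: vehicle 1 O → K → O = 10; vehicle 2 O → M → U → B → X → P → O = 76; combined 86.

86 — the smallest possible combined total.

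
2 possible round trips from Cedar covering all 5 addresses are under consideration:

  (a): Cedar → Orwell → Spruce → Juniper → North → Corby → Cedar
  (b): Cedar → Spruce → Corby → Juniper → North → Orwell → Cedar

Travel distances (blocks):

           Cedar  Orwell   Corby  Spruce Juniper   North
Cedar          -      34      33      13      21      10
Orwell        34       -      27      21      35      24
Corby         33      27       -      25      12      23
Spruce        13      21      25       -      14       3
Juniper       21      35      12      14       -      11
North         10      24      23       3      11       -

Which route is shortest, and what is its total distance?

119 blocks — (b) is the shortest.

(a): 34 + 21 + 14 + 11 + 23 + 33 = 136
(b): 13 + 25 + 12 + 11 + 24 + 34 = 119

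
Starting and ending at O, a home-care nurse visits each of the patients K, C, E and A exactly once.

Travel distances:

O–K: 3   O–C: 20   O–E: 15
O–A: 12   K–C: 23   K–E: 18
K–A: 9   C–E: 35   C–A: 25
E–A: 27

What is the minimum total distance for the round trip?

There are 12 distinct closed tours to check (reversals are equivalent).
O - K - C - E - A - O: 3+23+35+27+12 = 100
O - K - C - A - E - O: 3+23+25+27+15 = 93
O - K - E - C - A - O: 3+18+35+25+12 = 93
O - K - E - A - C - O: 3+18+27+25+20 = 93
O - K - A - C - E - O: 3+9+25+35+15 = 87
O - K - A - E - C - O: 3+9+27+35+20 = 94
O - C - K - E - A - O: 20+23+18+27+12 = 100
O - C - K - A - E - O: 20+23+9+27+15 = 94
O - C - E - K - A - O: 20+35+18+9+12 = 94
O - C - A - K - E - O: 20+25+9+18+15 = 87
O - E - K - C - A - O: 15+18+23+25+12 = 93
O - E - C - K - A - O: 15+35+23+9+12 = 94
The minimum is 87.
One optimal route: O → K → A → C → E → O (or its reverse).

87 — the shortest possible round trip.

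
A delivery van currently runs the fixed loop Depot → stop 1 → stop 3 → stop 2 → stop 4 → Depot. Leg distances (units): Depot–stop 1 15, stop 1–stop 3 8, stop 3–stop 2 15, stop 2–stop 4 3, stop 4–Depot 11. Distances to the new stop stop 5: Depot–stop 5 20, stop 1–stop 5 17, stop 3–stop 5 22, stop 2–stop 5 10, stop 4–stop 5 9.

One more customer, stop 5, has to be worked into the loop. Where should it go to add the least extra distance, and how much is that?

Insertion cost between consecutive stops i–j is d(i,stop 5) + d(stop 5,j) − d(i,j):
  between Depot and stop 1: 20 + 17 − 15 = 22
  between stop 1 and stop 3: 17 + 22 − 8 = 31
  between stop 3 and stop 2: 22 + 10 − 15 = 17
  between stop 2 and stop 4: 10 + 9 − 3 = 16
  between stop 4 and Depot: 9 + 20 − 11 = 18
Cheapest insertion is between stop 2 and stop 4, adding 16.
New total = 52 + 16 = 68.

Minimum extra distance: 16, inserting stop 5 between stop 2 and stop 4.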